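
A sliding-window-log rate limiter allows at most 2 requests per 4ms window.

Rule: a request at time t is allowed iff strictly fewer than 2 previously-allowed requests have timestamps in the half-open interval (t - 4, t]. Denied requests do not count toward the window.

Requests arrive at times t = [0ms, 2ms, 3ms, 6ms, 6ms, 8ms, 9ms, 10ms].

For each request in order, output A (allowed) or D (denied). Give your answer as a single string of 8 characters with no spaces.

Tracking allowed requests in the window:
  req#1 t=0ms: ALLOW
  req#2 t=2ms: ALLOW
  req#3 t=3ms: DENY
  req#4 t=6ms: ALLOW
  req#5 t=6ms: ALLOW
  req#6 t=8ms: DENY
  req#7 t=9ms: DENY
  req#8 t=10ms: ALLOW

Answer: AADAADDA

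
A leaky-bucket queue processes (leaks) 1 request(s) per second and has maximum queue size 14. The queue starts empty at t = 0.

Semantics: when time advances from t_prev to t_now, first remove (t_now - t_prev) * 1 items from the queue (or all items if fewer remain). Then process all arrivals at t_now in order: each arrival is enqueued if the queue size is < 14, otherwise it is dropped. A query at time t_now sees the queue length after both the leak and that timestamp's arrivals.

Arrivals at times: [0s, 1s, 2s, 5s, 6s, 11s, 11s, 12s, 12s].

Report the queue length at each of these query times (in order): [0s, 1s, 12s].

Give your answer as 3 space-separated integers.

Answer: 1 1 3

Derivation:
Queue lengths at query times:
  query t=0s: backlog = 1
  query t=1s: backlog = 1
  query t=12s: backlog = 3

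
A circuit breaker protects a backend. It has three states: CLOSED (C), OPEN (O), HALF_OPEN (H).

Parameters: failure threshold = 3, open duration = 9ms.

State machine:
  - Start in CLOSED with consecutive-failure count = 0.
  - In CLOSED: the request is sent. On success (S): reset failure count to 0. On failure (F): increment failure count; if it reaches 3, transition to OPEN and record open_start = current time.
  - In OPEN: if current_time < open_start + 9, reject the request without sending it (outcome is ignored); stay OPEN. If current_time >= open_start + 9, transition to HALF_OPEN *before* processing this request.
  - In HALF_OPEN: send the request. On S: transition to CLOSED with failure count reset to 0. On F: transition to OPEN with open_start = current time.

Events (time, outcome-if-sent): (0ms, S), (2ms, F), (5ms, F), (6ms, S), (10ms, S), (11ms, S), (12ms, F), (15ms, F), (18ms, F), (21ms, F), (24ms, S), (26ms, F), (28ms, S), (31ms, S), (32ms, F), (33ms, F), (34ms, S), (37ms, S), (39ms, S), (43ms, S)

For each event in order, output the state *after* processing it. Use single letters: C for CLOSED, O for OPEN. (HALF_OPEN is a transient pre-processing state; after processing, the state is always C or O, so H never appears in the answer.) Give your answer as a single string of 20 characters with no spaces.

Answer: CCCCCCCCOOOOCCCCCCCC

Derivation:
State after each event:
  event#1 t=0ms outcome=S: state=CLOSED
  event#2 t=2ms outcome=F: state=CLOSED
  event#3 t=5ms outcome=F: state=CLOSED
  event#4 t=6ms outcome=S: state=CLOSED
  event#5 t=10ms outcome=S: state=CLOSED
  event#6 t=11ms outcome=S: state=CLOSED
  event#7 t=12ms outcome=F: state=CLOSED
  event#8 t=15ms outcome=F: state=CLOSED
  event#9 t=18ms outcome=F: state=OPEN
  event#10 t=21ms outcome=F: state=OPEN
  event#11 t=24ms outcome=S: state=OPEN
  event#12 t=26ms outcome=F: state=OPEN
  event#13 t=28ms outcome=S: state=CLOSED
  event#14 t=31ms outcome=S: state=CLOSED
  event#15 t=32ms outcome=F: state=CLOSED
  event#16 t=33ms outcome=F: state=CLOSED
  event#17 t=34ms outcome=S: state=CLOSED
  event#18 t=37ms outcome=S: state=CLOSED
  event#19 t=39ms outcome=S: state=CLOSED
  event#20 t=43ms outcome=S: state=CLOSED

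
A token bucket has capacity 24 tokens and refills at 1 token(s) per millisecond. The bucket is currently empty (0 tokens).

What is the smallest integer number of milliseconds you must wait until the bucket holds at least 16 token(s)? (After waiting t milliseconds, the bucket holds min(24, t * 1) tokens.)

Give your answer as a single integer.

Answer: 16

Derivation:
Need t * 1 >= 16, so t >= 16/1.
Smallest integer t = ceil(16/1) = 16.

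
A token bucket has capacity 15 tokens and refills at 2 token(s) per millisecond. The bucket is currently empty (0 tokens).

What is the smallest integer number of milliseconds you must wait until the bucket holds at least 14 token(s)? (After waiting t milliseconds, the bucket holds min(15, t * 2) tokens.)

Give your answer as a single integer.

Need t * 2 >= 14, so t >= 14/2.
Smallest integer t = ceil(14/2) = 7.

Answer: 7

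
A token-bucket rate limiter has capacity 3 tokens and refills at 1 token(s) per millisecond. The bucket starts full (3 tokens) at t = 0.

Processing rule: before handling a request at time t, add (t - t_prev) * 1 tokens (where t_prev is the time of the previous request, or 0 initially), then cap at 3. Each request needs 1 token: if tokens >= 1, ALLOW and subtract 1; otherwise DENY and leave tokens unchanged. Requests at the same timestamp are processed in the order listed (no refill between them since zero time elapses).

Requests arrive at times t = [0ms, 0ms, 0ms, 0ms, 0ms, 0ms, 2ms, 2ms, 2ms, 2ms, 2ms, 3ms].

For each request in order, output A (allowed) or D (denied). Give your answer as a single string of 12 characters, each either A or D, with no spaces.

Answer: AAADDDAADDDA

Derivation:
Simulating step by step:
  req#1 t=0ms: ALLOW
  req#2 t=0ms: ALLOW
  req#3 t=0ms: ALLOW
  req#4 t=0ms: DENY
  req#5 t=0ms: DENY
  req#6 t=0ms: DENY
  req#7 t=2ms: ALLOW
  req#8 t=2ms: ALLOW
  req#9 t=2ms: DENY
  req#10 t=2ms: DENY
  req#11 t=2ms: DENY
  req#12 t=3ms: ALLOW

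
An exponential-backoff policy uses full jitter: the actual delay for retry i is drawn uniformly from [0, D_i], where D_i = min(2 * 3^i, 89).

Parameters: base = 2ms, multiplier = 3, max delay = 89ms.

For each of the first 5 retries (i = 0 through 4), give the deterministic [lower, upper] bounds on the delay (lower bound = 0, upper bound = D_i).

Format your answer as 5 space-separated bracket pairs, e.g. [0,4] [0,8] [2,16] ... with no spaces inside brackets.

Answer: [0,2] [0,6] [0,18] [0,54] [0,89]

Derivation:
Computing bounds per retry:
  i=0: D_i=min(2*3^0,89)=2, bounds=[0,2]
  i=1: D_i=min(2*3^1,89)=6, bounds=[0,6]
  i=2: D_i=min(2*3^2,89)=18, bounds=[0,18]
  i=3: D_i=min(2*3^3,89)=54, bounds=[0,54]
  i=4: D_i=min(2*3^4,89)=89, bounds=[0,89]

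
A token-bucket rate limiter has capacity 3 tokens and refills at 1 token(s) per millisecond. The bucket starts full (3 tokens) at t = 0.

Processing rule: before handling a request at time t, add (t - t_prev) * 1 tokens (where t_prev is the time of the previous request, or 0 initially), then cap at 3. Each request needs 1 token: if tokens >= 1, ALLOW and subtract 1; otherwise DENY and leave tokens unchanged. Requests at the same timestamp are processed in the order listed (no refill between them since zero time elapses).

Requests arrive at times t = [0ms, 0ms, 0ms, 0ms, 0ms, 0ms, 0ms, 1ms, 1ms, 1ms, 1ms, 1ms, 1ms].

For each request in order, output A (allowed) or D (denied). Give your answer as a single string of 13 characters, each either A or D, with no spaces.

Answer: AAADDDDADDDDD

Derivation:
Simulating step by step:
  req#1 t=0ms: ALLOW
  req#2 t=0ms: ALLOW
  req#3 t=0ms: ALLOW
  req#4 t=0ms: DENY
  req#5 t=0ms: DENY
  req#6 t=0ms: DENY
  req#7 t=0ms: DENY
  req#8 t=1ms: ALLOW
  req#9 t=1ms: DENY
  req#10 t=1ms: DENY
  req#11 t=1ms: DENY
  req#12 t=1ms: DENY
  req#13 t=1ms: DENY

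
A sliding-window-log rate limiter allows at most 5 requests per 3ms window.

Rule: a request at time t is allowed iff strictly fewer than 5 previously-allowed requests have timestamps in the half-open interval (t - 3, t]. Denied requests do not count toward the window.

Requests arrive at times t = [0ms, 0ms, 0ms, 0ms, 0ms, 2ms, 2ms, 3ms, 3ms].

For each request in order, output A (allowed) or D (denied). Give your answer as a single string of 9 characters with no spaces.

Tracking allowed requests in the window:
  req#1 t=0ms: ALLOW
  req#2 t=0ms: ALLOW
  req#3 t=0ms: ALLOW
  req#4 t=0ms: ALLOW
  req#5 t=0ms: ALLOW
  req#6 t=2ms: DENY
  req#7 t=2ms: DENY
  req#8 t=3ms: ALLOW
  req#9 t=3ms: ALLOW

Answer: AAAAADDAA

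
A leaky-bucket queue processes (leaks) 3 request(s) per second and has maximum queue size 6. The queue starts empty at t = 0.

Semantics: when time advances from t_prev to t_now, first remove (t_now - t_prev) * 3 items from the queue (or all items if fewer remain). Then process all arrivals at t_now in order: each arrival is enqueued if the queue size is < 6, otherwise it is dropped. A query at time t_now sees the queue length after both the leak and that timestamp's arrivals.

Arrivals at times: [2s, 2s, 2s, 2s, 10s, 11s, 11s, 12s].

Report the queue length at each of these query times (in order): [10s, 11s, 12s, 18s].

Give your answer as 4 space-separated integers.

Queue lengths at query times:
  query t=10s: backlog = 1
  query t=11s: backlog = 2
  query t=12s: backlog = 1
  query t=18s: backlog = 0

Answer: 1 2 1 0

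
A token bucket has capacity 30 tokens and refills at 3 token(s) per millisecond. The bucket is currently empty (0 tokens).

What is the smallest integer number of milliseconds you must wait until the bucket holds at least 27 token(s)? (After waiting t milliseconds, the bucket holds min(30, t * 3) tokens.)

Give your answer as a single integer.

Need t * 3 >= 27, so t >= 27/3.
Smallest integer t = ceil(27/3) = 9.

Answer: 9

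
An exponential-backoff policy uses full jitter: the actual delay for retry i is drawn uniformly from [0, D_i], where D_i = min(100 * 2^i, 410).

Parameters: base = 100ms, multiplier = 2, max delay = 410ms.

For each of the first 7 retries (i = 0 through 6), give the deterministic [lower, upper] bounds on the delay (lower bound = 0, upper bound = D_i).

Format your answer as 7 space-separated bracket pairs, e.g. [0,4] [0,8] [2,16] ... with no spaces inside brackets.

Computing bounds per retry:
  i=0: D_i=min(100*2^0,410)=100, bounds=[0,100]
  i=1: D_i=min(100*2^1,410)=200, bounds=[0,200]
  i=2: D_i=min(100*2^2,410)=400, bounds=[0,400]
  i=3: D_i=min(100*2^3,410)=410, bounds=[0,410]
  i=4: D_i=min(100*2^4,410)=410, bounds=[0,410]
  i=5: D_i=min(100*2^5,410)=410, bounds=[0,410]
  i=6: D_i=min(100*2^6,410)=410, bounds=[0,410]

Answer: [0,100] [0,200] [0,400] [0,410] [0,410] [0,410] [0,410]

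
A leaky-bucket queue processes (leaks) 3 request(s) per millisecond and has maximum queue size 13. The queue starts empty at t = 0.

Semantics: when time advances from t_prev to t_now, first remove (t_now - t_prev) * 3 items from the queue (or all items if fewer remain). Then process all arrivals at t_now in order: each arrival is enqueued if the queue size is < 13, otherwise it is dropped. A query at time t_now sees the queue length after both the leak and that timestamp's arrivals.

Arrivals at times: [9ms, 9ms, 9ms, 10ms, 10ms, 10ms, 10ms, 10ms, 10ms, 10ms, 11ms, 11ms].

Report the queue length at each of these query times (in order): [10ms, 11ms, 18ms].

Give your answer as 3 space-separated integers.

Answer: 7 6 0

Derivation:
Queue lengths at query times:
  query t=10ms: backlog = 7
  query t=11ms: backlog = 6
  query t=18ms: backlog = 0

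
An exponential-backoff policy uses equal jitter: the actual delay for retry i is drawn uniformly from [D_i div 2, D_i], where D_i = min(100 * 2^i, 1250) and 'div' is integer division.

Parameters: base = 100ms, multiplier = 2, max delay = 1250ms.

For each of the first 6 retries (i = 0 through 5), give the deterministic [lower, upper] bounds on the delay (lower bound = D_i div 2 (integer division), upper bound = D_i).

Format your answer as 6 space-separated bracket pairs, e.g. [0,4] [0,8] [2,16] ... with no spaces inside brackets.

Answer: [50,100] [100,200] [200,400] [400,800] [625,1250] [625,1250]

Derivation:
Computing bounds per retry:
  i=0: D_i=min(100*2^0,1250)=100, bounds=[50,100]
  i=1: D_i=min(100*2^1,1250)=200, bounds=[100,200]
  i=2: D_i=min(100*2^2,1250)=400, bounds=[200,400]
  i=3: D_i=min(100*2^3,1250)=800, bounds=[400,800]
  i=4: D_i=min(100*2^4,1250)=1250, bounds=[625,1250]
  i=5: D_i=min(100*2^5,1250)=1250, bounds=[625,1250]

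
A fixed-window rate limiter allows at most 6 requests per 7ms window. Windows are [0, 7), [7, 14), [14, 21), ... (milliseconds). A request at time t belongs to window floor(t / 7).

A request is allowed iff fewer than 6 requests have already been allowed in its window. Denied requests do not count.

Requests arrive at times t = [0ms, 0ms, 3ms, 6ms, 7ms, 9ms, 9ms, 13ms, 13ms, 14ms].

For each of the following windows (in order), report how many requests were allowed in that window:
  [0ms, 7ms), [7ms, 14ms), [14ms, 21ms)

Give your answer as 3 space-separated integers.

Processing requests:
  req#1 t=0ms (window 0): ALLOW
  req#2 t=0ms (window 0): ALLOW
  req#3 t=3ms (window 0): ALLOW
  req#4 t=6ms (window 0): ALLOW
  req#5 t=7ms (window 1): ALLOW
  req#6 t=9ms (window 1): ALLOW
  req#7 t=9ms (window 1): ALLOW
  req#8 t=13ms (window 1): ALLOW
  req#9 t=13ms (window 1): ALLOW
  req#10 t=14ms (window 2): ALLOW

Allowed counts by window: 4 5 1

Answer: 4 5 1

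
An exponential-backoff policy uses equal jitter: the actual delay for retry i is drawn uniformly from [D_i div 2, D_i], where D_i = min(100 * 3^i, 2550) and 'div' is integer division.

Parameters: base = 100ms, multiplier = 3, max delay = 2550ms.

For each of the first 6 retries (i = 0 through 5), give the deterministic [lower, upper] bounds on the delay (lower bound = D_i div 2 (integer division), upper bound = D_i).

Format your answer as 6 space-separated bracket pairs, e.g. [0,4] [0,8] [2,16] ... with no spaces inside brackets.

Computing bounds per retry:
  i=0: D_i=min(100*3^0,2550)=100, bounds=[50,100]
  i=1: D_i=min(100*3^1,2550)=300, bounds=[150,300]
  i=2: D_i=min(100*3^2,2550)=900, bounds=[450,900]
  i=3: D_i=min(100*3^3,2550)=2550, bounds=[1275,2550]
  i=4: D_i=min(100*3^4,2550)=2550, bounds=[1275,2550]
  i=5: D_i=min(100*3^5,2550)=2550, bounds=[1275,2550]

Answer: [50,100] [150,300] [450,900] [1275,2550] [1275,2550] [1275,2550]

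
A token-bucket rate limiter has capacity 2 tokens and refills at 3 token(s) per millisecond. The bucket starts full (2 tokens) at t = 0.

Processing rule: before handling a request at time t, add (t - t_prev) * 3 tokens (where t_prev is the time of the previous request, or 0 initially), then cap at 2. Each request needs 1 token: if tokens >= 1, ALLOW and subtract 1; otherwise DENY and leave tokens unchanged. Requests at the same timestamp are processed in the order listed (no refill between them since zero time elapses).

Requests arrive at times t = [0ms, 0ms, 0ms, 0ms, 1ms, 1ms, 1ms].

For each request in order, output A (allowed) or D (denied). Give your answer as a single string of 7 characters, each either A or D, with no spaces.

Simulating step by step:
  req#1 t=0ms: ALLOW
  req#2 t=0ms: ALLOW
  req#3 t=0ms: DENY
  req#4 t=0ms: DENY
  req#5 t=1ms: ALLOW
  req#6 t=1ms: ALLOW
  req#7 t=1ms: DENY

Answer: AADDAAD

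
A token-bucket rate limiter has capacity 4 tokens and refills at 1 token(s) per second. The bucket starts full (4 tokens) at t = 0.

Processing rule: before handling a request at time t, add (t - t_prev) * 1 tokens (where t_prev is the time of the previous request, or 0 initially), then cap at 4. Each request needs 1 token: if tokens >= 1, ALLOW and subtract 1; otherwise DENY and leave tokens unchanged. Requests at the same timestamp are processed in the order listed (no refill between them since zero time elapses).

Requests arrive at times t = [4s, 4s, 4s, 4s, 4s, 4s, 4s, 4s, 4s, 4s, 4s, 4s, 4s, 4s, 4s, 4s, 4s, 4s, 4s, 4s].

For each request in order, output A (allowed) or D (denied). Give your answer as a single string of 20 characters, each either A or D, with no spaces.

Answer: AAAADDDDDDDDDDDDDDDD

Derivation:
Simulating step by step:
  req#1 t=4s: ALLOW
  req#2 t=4s: ALLOW
  req#3 t=4s: ALLOW
  req#4 t=4s: ALLOW
  req#5 t=4s: DENY
  req#6 t=4s: DENY
  req#7 t=4s: DENY
  req#8 t=4s: DENY
  req#9 t=4s: DENY
  req#10 t=4s: DENY
  req#11 t=4s: DENY
  req#12 t=4s: DENY
  req#13 t=4s: DENY
  req#14 t=4s: DENY
  req#15 t=4s: DENY
  req#16 t=4s: DENY
  req#17 t=4s: DENY
  req#18 t=4s: DENY
  req#19 t=4s: DENY
  req#20 t=4s: DENY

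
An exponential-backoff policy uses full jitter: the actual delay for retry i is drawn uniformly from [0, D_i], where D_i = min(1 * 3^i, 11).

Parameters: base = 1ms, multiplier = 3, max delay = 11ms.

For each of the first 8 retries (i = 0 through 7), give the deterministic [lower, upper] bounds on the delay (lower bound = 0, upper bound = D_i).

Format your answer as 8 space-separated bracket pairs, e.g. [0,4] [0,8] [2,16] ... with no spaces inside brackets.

Answer: [0,1] [0,3] [0,9] [0,11] [0,11] [0,11] [0,11] [0,11]

Derivation:
Computing bounds per retry:
  i=0: D_i=min(1*3^0,11)=1, bounds=[0,1]
  i=1: D_i=min(1*3^1,11)=3, bounds=[0,3]
  i=2: D_i=min(1*3^2,11)=9, bounds=[0,9]
  i=3: D_i=min(1*3^3,11)=11, bounds=[0,11]
  i=4: D_i=min(1*3^4,11)=11, bounds=[0,11]
  i=5: D_i=min(1*3^5,11)=11, bounds=[0,11]
  i=6: D_i=min(1*3^6,11)=11, bounds=[0,11]
  i=7: D_i=min(1*3^7,11)=11, bounds=[0,11]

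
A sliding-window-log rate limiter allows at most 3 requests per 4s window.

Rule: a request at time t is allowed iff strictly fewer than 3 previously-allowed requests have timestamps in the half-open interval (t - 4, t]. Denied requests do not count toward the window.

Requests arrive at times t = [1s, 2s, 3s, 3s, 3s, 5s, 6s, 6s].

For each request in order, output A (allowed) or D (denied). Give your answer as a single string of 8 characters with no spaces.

Tracking allowed requests in the window:
  req#1 t=1s: ALLOW
  req#2 t=2s: ALLOW
  req#3 t=3s: ALLOW
  req#4 t=3s: DENY
  req#5 t=3s: DENY
  req#6 t=5s: ALLOW
  req#7 t=6s: ALLOW
  req#8 t=6s: DENY

Answer: AAADDAAD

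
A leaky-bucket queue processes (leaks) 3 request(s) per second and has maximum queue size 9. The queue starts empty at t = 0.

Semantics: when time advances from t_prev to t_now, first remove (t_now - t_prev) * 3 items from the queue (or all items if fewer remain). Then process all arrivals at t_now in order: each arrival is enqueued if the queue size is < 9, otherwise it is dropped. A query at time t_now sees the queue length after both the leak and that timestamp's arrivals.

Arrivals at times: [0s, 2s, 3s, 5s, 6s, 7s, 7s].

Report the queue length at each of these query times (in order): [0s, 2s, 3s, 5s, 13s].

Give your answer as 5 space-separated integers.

Answer: 1 1 1 1 0

Derivation:
Queue lengths at query times:
  query t=0s: backlog = 1
  query t=2s: backlog = 1
  query t=3s: backlog = 1
  query t=5s: backlog = 1
  query t=13s: backlog = 0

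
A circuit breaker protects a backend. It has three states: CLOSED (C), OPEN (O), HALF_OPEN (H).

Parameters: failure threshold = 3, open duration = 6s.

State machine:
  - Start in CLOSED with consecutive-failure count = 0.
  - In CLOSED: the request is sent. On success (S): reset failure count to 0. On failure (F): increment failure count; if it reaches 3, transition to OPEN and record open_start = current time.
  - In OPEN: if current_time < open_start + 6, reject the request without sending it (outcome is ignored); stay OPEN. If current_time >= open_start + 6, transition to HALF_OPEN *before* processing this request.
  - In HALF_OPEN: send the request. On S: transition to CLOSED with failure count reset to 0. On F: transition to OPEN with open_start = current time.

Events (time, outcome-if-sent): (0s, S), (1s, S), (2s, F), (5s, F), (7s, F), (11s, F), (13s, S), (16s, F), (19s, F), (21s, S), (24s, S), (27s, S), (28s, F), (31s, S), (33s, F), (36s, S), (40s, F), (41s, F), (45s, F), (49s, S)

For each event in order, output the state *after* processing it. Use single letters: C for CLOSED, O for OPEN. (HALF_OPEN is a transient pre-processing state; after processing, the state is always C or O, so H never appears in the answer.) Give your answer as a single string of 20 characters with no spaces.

State after each event:
  event#1 t=0s outcome=S: state=CLOSED
  event#2 t=1s outcome=S: state=CLOSED
  event#3 t=2s outcome=F: state=CLOSED
  event#4 t=5s outcome=F: state=CLOSED
  event#5 t=7s outcome=F: state=OPEN
  event#6 t=11s outcome=F: state=OPEN
  event#7 t=13s outcome=S: state=CLOSED
  event#8 t=16s outcome=F: state=CLOSED
  event#9 t=19s outcome=F: state=CLOSED
  event#10 t=21s outcome=S: state=CLOSED
  event#11 t=24s outcome=S: state=CLOSED
  event#12 t=27s outcome=S: state=CLOSED
  event#13 t=28s outcome=F: state=CLOSED
  event#14 t=31s outcome=S: state=CLOSED
  event#15 t=33s outcome=F: state=CLOSED
  event#16 t=36s outcome=S: state=CLOSED
  event#17 t=40s outcome=F: state=CLOSED
  event#18 t=41s outcome=F: state=CLOSED
  event#19 t=45s outcome=F: state=OPEN
  event#20 t=49s outcome=S: state=OPEN

Answer: CCCCOOCCCCCCCCCCCCOO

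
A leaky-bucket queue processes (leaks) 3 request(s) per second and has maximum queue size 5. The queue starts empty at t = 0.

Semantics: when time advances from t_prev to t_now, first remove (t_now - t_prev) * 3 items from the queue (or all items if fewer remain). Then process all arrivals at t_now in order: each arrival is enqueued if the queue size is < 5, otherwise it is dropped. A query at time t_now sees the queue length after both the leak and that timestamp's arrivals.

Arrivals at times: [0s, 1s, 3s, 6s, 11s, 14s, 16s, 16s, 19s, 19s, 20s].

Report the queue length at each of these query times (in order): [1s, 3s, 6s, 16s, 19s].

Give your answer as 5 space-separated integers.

Queue lengths at query times:
  query t=1s: backlog = 1
  query t=3s: backlog = 1
  query t=6s: backlog = 1
  query t=16s: backlog = 2
  query t=19s: backlog = 2

Answer: 1 1 1 2 2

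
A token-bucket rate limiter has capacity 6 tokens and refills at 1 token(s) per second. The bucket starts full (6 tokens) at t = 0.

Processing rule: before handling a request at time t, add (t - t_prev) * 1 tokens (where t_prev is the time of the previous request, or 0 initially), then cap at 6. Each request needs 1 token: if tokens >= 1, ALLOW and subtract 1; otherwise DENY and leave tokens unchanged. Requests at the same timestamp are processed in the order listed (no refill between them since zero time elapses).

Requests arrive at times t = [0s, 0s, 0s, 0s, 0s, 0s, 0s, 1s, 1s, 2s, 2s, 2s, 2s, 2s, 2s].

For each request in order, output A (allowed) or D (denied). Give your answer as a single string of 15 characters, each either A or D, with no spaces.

Simulating step by step:
  req#1 t=0s: ALLOW
  req#2 t=0s: ALLOW
  req#3 t=0s: ALLOW
  req#4 t=0s: ALLOW
  req#5 t=0s: ALLOW
  req#6 t=0s: ALLOW
  req#7 t=0s: DENY
  req#8 t=1s: ALLOW
  req#9 t=1s: DENY
  req#10 t=2s: ALLOW
  req#11 t=2s: DENY
  req#12 t=2s: DENY
  req#13 t=2s: DENY
  req#14 t=2s: DENY
  req#15 t=2s: DENY

Answer: AAAAAADADADDDDD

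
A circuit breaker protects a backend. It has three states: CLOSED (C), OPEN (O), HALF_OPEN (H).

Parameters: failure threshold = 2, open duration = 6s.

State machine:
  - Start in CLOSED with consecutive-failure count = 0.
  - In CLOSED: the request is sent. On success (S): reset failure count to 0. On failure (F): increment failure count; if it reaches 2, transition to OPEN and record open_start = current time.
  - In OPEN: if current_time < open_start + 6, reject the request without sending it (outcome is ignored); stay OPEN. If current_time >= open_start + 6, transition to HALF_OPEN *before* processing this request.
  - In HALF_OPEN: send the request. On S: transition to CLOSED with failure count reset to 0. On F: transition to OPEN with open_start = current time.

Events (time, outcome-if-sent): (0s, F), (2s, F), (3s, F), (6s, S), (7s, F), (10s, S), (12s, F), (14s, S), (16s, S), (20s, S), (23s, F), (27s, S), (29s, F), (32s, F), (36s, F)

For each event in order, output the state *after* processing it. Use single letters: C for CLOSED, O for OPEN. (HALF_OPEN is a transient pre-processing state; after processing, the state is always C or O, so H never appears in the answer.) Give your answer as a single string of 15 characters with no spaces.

Answer: COOOOCCCCCCCCOO

Derivation:
State after each event:
  event#1 t=0s outcome=F: state=CLOSED
  event#2 t=2s outcome=F: state=OPEN
  event#3 t=3s outcome=F: state=OPEN
  event#4 t=6s outcome=S: state=OPEN
  event#5 t=7s outcome=F: state=OPEN
  event#6 t=10s outcome=S: state=CLOSED
  event#7 t=12s outcome=F: state=CLOSED
  event#8 t=14s outcome=S: state=CLOSED
  event#9 t=16s outcome=S: state=CLOSED
  event#10 t=20s outcome=S: state=CLOSED
  event#11 t=23s outcome=F: state=CLOSED
  event#12 t=27s outcome=S: state=CLOSED
  event#13 t=29s outcome=F: state=CLOSED
  event#14 t=32s outcome=F: state=OPEN
  event#15 t=36s outcome=F: state=OPEN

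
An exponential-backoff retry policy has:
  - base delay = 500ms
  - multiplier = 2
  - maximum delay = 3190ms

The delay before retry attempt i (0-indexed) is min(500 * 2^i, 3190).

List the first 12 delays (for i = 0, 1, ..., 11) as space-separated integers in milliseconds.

Computing each delay:
  i=0: min(500*2^0, 3190) = 500
  i=1: min(500*2^1, 3190) = 1000
  i=2: min(500*2^2, 3190) = 2000
  i=3: min(500*2^3, 3190) = 3190
  i=4: min(500*2^4, 3190) = 3190
  i=5: min(500*2^5, 3190) = 3190
  i=6: min(500*2^6, 3190) = 3190
  i=7: min(500*2^7, 3190) = 3190
  i=8: min(500*2^8, 3190) = 3190
  i=9: min(500*2^9, 3190) = 3190
  i=10: min(500*2^10, 3190) = 3190
  i=11: min(500*2^11, 3190) = 3190

Answer: 500 1000 2000 3190 3190 3190 3190 3190 3190 3190 3190 3190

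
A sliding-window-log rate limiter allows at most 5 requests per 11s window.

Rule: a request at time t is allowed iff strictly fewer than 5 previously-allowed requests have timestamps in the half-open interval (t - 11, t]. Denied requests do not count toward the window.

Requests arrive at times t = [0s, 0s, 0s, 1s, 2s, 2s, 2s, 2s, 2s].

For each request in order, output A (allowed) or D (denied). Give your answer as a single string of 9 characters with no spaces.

Tracking allowed requests in the window:
  req#1 t=0s: ALLOW
  req#2 t=0s: ALLOW
  req#3 t=0s: ALLOW
  req#4 t=1s: ALLOW
  req#5 t=2s: ALLOW
  req#6 t=2s: DENY
  req#7 t=2s: DENY
  req#8 t=2s: DENY
  req#9 t=2s: DENY

Answer: AAAAADDDD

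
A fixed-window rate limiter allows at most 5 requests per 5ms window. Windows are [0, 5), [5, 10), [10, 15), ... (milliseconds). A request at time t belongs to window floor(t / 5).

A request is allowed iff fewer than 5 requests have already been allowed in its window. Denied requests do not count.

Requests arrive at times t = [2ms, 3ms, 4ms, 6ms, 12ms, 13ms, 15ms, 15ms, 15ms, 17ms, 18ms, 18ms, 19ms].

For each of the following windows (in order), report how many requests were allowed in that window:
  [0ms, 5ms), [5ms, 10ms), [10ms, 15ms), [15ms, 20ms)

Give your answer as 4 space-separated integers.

Answer: 3 1 2 5

Derivation:
Processing requests:
  req#1 t=2ms (window 0): ALLOW
  req#2 t=3ms (window 0): ALLOW
  req#3 t=4ms (window 0): ALLOW
  req#4 t=6ms (window 1): ALLOW
  req#5 t=12ms (window 2): ALLOW
  req#6 t=13ms (window 2): ALLOW
  req#7 t=15ms (window 3): ALLOW
  req#8 t=15ms (window 3): ALLOW
  req#9 t=15ms (window 3): ALLOW
  req#10 t=17ms (window 3): ALLOW
  req#11 t=18ms (window 3): ALLOW
  req#12 t=18ms (window 3): DENY
  req#13 t=19ms (window 3): DENY

Allowed counts by window: 3 1 2 5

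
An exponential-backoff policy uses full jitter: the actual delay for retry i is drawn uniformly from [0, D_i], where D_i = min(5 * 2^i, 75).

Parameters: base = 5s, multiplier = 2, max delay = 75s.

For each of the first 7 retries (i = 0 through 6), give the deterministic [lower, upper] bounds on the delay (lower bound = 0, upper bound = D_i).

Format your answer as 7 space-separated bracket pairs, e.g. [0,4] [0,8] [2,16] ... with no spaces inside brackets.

Computing bounds per retry:
  i=0: D_i=min(5*2^0,75)=5, bounds=[0,5]
  i=1: D_i=min(5*2^1,75)=10, bounds=[0,10]
  i=2: D_i=min(5*2^2,75)=20, bounds=[0,20]
  i=3: D_i=min(5*2^3,75)=40, bounds=[0,40]
  i=4: D_i=min(5*2^4,75)=75, bounds=[0,75]
  i=5: D_i=min(5*2^5,75)=75, bounds=[0,75]
  i=6: D_i=min(5*2^6,75)=75, bounds=[0,75]

Answer: [0,5] [0,10] [0,20] [0,40] [0,75] [0,75] [0,75]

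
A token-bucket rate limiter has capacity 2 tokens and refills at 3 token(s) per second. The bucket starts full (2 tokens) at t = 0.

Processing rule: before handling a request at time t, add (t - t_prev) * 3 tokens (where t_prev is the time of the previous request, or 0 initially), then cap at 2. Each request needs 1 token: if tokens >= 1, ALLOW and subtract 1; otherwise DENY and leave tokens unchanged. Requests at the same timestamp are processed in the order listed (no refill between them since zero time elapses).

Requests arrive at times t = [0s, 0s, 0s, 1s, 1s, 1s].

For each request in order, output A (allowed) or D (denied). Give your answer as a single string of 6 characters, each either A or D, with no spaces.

Answer: AADAAD

Derivation:
Simulating step by step:
  req#1 t=0s: ALLOW
  req#2 t=0s: ALLOW
  req#3 t=0s: DENY
  req#4 t=1s: ALLOW
  req#5 t=1s: ALLOW
  req#6 t=1s: DENY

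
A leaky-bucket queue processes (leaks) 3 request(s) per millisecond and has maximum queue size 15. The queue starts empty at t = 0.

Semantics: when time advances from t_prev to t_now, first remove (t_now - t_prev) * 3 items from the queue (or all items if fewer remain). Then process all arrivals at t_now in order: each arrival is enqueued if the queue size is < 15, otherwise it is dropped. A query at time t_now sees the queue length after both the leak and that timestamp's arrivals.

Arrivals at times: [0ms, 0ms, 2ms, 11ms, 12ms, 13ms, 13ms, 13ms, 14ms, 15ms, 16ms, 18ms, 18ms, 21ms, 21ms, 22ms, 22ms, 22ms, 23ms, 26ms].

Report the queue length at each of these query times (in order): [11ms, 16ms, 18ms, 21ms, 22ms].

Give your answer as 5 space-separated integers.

Queue lengths at query times:
  query t=11ms: backlog = 1
  query t=16ms: backlog = 1
  query t=18ms: backlog = 2
  query t=21ms: backlog = 2
  query t=22ms: backlog = 3

Answer: 1 1 2 2 3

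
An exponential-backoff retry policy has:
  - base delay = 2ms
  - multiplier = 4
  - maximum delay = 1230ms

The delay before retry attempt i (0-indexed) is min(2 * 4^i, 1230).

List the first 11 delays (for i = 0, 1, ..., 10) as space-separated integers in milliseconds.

Answer: 2 8 32 128 512 1230 1230 1230 1230 1230 1230

Derivation:
Computing each delay:
  i=0: min(2*4^0, 1230) = 2
  i=1: min(2*4^1, 1230) = 8
  i=2: min(2*4^2, 1230) = 32
  i=3: min(2*4^3, 1230) = 128
  i=4: min(2*4^4, 1230) = 512
  i=5: min(2*4^5, 1230) = 1230
  i=6: min(2*4^6, 1230) = 1230
  i=7: min(2*4^7, 1230) = 1230
  i=8: min(2*4^8, 1230) = 1230
  i=9: min(2*4^9, 1230) = 1230
  i=10: min(2*4^10, 1230) = 1230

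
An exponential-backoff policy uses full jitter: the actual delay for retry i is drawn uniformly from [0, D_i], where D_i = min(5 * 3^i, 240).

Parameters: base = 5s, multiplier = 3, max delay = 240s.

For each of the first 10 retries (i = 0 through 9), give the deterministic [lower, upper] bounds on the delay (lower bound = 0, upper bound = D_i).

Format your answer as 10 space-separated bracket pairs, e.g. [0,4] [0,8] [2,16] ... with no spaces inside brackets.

Computing bounds per retry:
  i=0: D_i=min(5*3^0,240)=5, bounds=[0,5]
  i=1: D_i=min(5*3^1,240)=15, bounds=[0,15]
  i=2: D_i=min(5*3^2,240)=45, bounds=[0,45]
  i=3: D_i=min(5*3^3,240)=135, bounds=[0,135]
  i=4: D_i=min(5*3^4,240)=240, bounds=[0,240]
  i=5: D_i=min(5*3^5,240)=240, bounds=[0,240]
  i=6: D_i=min(5*3^6,240)=240, bounds=[0,240]
  i=7: D_i=min(5*3^7,240)=240, bounds=[0,240]
  i=8: D_i=min(5*3^8,240)=240, bounds=[0,240]
  i=9: D_i=min(5*3^9,240)=240, bounds=[0,240]

Answer: [0,5] [0,15] [0,45] [0,135] [0,240] [0,240] [0,240] [0,240] [0,240] [0,240]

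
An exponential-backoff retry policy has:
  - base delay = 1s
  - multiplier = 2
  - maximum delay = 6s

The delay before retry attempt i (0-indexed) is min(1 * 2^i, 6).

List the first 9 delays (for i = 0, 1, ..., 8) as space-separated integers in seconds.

Answer: 1 2 4 6 6 6 6 6 6

Derivation:
Computing each delay:
  i=0: min(1*2^0, 6) = 1
  i=1: min(1*2^1, 6) = 2
  i=2: min(1*2^2, 6) = 4
  i=3: min(1*2^3, 6) = 6
  i=4: min(1*2^4, 6) = 6
  i=5: min(1*2^5, 6) = 6
  i=6: min(1*2^6, 6) = 6
  i=7: min(1*2^7, 6) = 6
  i=8: min(1*2^8, 6) = 6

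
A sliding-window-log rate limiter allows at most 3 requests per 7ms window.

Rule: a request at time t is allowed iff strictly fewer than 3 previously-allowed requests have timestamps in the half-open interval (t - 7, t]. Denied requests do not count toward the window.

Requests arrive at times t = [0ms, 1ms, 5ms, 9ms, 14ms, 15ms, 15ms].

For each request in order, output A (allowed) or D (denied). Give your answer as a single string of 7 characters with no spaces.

Tracking allowed requests in the window:
  req#1 t=0ms: ALLOW
  req#2 t=1ms: ALLOW
  req#3 t=5ms: ALLOW
  req#4 t=9ms: ALLOW
  req#5 t=14ms: ALLOW
  req#6 t=15ms: ALLOW
  req#7 t=15ms: DENY

Answer: AAAAAAD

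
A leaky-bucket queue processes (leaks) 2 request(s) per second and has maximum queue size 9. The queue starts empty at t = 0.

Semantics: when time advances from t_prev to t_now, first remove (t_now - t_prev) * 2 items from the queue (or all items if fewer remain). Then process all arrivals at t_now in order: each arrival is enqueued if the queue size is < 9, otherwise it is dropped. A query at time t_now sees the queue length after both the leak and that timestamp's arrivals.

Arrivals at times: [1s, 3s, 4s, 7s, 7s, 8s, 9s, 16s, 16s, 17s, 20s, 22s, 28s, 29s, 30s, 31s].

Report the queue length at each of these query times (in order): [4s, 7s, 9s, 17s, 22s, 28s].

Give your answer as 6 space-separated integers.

Queue lengths at query times:
  query t=4s: backlog = 1
  query t=7s: backlog = 2
  query t=9s: backlog = 1
  query t=17s: backlog = 1
  query t=22s: backlog = 1
  query t=28s: backlog = 1

Answer: 1 2 1 1 1 1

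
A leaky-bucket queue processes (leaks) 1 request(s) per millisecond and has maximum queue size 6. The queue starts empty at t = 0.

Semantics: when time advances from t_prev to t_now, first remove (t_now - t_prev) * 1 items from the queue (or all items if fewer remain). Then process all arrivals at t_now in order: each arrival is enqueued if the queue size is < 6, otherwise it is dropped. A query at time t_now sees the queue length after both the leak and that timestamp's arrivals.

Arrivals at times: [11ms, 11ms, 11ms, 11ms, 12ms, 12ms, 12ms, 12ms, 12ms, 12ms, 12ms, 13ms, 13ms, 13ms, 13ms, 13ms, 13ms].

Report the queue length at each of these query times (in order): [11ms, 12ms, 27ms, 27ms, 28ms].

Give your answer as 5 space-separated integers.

Queue lengths at query times:
  query t=11ms: backlog = 4
  query t=12ms: backlog = 6
  query t=27ms: backlog = 0
  query t=27ms: backlog = 0
  query t=28ms: backlog = 0

Answer: 4 6 0 0 0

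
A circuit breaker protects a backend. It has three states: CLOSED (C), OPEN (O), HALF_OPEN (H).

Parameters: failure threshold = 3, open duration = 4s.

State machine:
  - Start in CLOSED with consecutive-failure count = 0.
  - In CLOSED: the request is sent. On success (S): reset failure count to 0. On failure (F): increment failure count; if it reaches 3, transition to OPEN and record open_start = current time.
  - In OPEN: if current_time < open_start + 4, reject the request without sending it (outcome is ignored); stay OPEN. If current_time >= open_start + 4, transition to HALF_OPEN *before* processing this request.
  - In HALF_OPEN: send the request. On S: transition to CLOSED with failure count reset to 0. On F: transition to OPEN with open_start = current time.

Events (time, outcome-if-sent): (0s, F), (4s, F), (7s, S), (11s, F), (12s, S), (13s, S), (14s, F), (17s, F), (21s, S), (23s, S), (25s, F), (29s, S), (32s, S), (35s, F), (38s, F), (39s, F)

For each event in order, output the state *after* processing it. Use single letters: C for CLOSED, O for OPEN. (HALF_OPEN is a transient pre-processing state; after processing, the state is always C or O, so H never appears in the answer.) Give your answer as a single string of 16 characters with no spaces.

State after each event:
  event#1 t=0s outcome=F: state=CLOSED
  event#2 t=4s outcome=F: state=CLOSED
  event#3 t=7s outcome=S: state=CLOSED
  event#4 t=11s outcome=F: state=CLOSED
  event#5 t=12s outcome=S: state=CLOSED
  event#6 t=13s outcome=S: state=CLOSED
  event#7 t=14s outcome=F: state=CLOSED
  event#8 t=17s outcome=F: state=CLOSED
  event#9 t=21s outcome=S: state=CLOSED
  event#10 t=23s outcome=S: state=CLOSED
  event#11 t=25s outcome=F: state=CLOSED
  event#12 t=29s outcome=S: state=CLOSED
  event#13 t=32s outcome=S: state=CLOSED
  event#14 t=35s outcome=F: state=CLOSED
  event#15 t=38s outcome=F: state=CLOSED
  event#16 t=39s outcome=F: state=OPEN

Answer: CCCCCCCCCCCCCCCO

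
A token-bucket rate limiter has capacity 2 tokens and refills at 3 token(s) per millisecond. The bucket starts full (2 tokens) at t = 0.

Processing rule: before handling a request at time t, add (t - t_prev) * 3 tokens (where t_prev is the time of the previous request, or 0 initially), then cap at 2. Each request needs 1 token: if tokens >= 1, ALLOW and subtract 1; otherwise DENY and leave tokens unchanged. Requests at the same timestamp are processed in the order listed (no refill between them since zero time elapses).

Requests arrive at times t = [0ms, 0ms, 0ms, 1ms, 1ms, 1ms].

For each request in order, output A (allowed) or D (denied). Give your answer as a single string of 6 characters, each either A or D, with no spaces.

Simulating step by step:
  req#1 t=0ms: ALLOW
  req#2 t=0ms: ALLOW
  req#3 t=0ms: DENY
  req#4 t=1ms: ALLOW
  req#5 t=1ms: ALLOW
  req#6 t=1ms: DENY

Answer: AADAAD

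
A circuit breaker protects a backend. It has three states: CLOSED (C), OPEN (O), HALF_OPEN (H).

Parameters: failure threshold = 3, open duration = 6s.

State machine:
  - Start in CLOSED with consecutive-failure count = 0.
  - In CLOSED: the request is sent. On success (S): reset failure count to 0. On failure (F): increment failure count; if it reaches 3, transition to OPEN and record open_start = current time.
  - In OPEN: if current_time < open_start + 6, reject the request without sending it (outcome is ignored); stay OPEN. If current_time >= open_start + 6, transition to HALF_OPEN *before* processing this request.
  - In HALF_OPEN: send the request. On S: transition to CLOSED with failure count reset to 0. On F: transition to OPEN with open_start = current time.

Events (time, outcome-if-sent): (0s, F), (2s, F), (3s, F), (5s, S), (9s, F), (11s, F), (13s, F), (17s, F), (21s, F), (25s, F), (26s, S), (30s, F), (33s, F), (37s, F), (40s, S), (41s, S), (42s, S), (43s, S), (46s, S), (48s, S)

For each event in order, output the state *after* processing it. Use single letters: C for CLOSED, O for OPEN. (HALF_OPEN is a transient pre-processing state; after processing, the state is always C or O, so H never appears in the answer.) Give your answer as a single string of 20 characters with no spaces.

State after each event:
  event#1 t=0s outcome=F: state=CLOSED
  event#2 t=2s outcome=F: state=CLOSED
  event#3 t=3s outcome=F: state=OPEN
  event#4 t=5s outcome=S: state=OPEN
  event#5 t=9s outcome=F: state=OPEN
  event#6 t=11s outcome=F: state=OPEN
  event#7 t=13s outcome=F: state=OPEN
  event#8 t=17s outcome=F: state=OPEN
  event#9 t=21s outcome=F: state=OPEN
  event#10 t=25s outcome=F: state=OPEN
  event#11 t=26s outcome=S: state=OPEN
  event#12 t=30s outcome=F: state=OPEN
  event#13 t=33s outcome=F: state=OPEN
  event#14 t=37s outcome=F: state=OPEN
  event#15 t=40s outcome=S: state=CLOSED
  event#16 t=41s outcome=S: state=CLOSED
  event#17 t=42s outcome=S: state=CLOSED
  event#18 t=43s outcome=S: state=CLOSED
  event#19 t=46s outcome=S: state=CLOSED
  event#20 t=48s outcome=S: state=CLOSED

Answer: CCOOOOOOOOOOOOCCCCCC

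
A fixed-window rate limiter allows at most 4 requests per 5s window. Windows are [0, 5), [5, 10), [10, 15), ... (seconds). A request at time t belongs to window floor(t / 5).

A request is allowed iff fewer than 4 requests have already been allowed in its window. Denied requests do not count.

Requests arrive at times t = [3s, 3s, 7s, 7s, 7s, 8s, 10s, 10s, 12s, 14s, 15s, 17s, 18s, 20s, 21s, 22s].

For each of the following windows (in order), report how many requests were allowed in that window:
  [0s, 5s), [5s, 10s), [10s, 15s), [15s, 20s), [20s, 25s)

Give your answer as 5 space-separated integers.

Processing requests:
  req#1 t=3s (window 0): ALLOW
  req#2 t=3s (window 0): ALLOW
  req#3 t=7s (window 1): ALLOW
  req#4 t=7s (window 1): ALLOW
  req#5 t=7s (window 1): ALLOW
  req#6 t=8s (window 1): ALLOW
  req#7 t=10s (window 2): ALLOW
  req#8 t=10s (window 2): ALLOW
  req#9 t=12s (window 2): ALLOW
  req#10 t=14s (window 2): ALLOW
  req#11 t=15s (window 3): ALLOW
  req#12 t=17s (window 3): ALLOW
  req#13 t=18s (window 3): ALLOW
  req#14 t=20s (window 4): ALLOW
  req#15 t=21s (window 4): ALLOW
  req#16 t=22s (window 4): ALLOW

Allowed counts by window: 2 4 4 3 3

Answer: 2 4 4 3 3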